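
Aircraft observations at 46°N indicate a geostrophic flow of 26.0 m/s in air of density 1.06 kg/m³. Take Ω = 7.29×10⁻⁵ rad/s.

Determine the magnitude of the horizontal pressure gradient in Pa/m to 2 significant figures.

2.9×10⁻³ Pa/m

Coriolis parameter at 46°N:
f = 2Ω sin φ = 2 × 7.29×10⁻⁵ × sin 46° = 1.05×10⁻⁴ s⁻¹
Geostrophic balance rearranged: |∂P/∂n| = f ρ V_g
|∂P/∂n| = 1.05×10⁻⁴ × 1.06 × 26.0 = 2.89×10⁻³ Pa/m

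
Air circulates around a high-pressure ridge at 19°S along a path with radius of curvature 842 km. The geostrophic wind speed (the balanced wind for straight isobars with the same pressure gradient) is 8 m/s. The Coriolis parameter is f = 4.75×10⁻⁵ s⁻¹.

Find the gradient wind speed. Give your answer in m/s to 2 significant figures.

Around a high, pressure-gradient force acts outward with centrifugal, so Coriolis balances both:
fV = (1/ρ)|∂P/∂n| + V²/R  →  V² − fR·V + fR·V_g = 0
With fR = 4.75×10⁻⁵ × 842×10³ m = 40.0 m/s:
V = [fR − √((fR)² − 4 fR V_g)]/2 = [40.0 − √(40.0² − 4×40.0×8)]/2 = 11.1 m/s
Supergeostrophic (V > V_g = 8 m/s), as expected around a high.

11 m/s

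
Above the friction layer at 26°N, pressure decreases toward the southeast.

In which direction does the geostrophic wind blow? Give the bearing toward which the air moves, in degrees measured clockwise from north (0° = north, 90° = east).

225°

The pressure-gradient force points toward the southeast (bearing 135°).
Geostrophic balance: in the Northern Hemisphere the Coriolis force deflects motion to the right, so the geostrophic wind blows 90° to the right of the pressure-gradient force (low pressure on the left).
Rotating 135° by 90° clockwise gives 225° — the wind blows toward the southwest.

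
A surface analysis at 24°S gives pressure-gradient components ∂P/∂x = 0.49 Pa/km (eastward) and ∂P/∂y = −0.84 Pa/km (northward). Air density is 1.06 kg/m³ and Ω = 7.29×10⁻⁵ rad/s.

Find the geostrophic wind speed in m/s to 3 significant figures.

15.5 m/s

Coriolis parameter at 24°S:
f = 2Ω sin φ = 2 × 7.29×10⁻⁵ × sin 24° = 5.93×10⁻⁵ s⁻¹
In the Southern Hemisphere f is negative: f = −5.93×10⁻⁵ s⁻¹.
Component geostrophic relations (x east, y north):
u_g = −(1/(fρ)) ∂P/∂y,  v_g = (1/(fρ)) ∂P/∂x
u_g = −(−0.84×10⁻³)/(−5.93×10⁻⁵ × 1.06) = −13.4 m/s;  v_g = (0.49×10⁻³)/(−5.93×10⁻⁵ × 1.06) = −7.80 m/s
|V_g| = √(u_g² + v_g²) = 15.5 m/s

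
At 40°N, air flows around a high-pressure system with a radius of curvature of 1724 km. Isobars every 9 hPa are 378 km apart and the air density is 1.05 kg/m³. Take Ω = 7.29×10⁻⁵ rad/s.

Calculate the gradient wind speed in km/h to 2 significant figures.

110 km/h

Coriolis parameter at 40°N:
f = 2Ω sin φ = 2 × 7.29×10⁻⁵ × sin 40° = 9.37×10⁻⁵ s⁻¹
Pressure gradient: |∂P/∂n| = 900 Pa / 378000 m = 2.38×10⁻³ Pa/m
Geostrophic speed: V_g = |∂P/∂n|/(fρ) = 2.38×10⁻³/(9.37×10⁻⁵ × 1.05) = 24.2 m/s
Around a high, pressure-gradient force acts outward with centrifugal, so Coriolis balances both:
fV = (1/ρ)|∂P/∂n| + V²/R  →  V² − fR·V + fR·V_g = 0
With fR = 9.37×10⁻⁵ × 1724×10³ m = 162 m/s:
V = [fR − √((fR)² − 4 fR V_g)]/2 = [162 − √(162² − 4×162×24.2)]/2 = 29.6 m/s
Supergeostrophic (V > V_g = 24.2 m/s), as expected around a high.
Converting: 29.6 m/s × 3.6 = 110 km/h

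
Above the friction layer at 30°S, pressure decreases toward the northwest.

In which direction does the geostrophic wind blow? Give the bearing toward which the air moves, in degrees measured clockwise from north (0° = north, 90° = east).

The pressure-gradient force points toward the northwest (bearing 315°).
Geostrophic balance: in the Southern Hemisphere the Coriolis force deflects motion to the left, so the geostrophic wind blows 90° to the left of the pressure-gradient force (low pressure on the right).
Rotating 315° by 90° counterclockwise gives 225° — the wind blows toward the southwest.

225°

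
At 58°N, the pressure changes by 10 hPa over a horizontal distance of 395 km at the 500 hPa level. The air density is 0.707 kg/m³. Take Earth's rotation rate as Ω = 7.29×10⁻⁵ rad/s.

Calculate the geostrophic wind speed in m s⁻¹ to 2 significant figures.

29 m s⁻¹

Coriolis parameter at 58°N:
f = 2Ω sin φ = 2 × 7.29×10⁻⁵ × sin 58° = 1.24×10⁻⁴ s⁻¹
Pressure gradient: |∂P/∂n| = 1000 Pa / 395000 m = 2.53×10⁻³ Pa/m
Geostrophic balance (pressure-gradient force = Coriolis force):
V_g = (1/(fρ)) |∂P/∂n| = 2.53×10⁻³ / (1.24×10⁻⁴ × 0.707) = 29.0 m/s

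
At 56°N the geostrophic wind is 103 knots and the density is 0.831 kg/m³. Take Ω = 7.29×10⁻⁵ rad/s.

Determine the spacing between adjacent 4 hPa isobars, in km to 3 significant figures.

75.2 km

Coriolis parameter at 56°N:
f = 2Ω sin φ = 2 × 7.29×10⁻⁵ × sin 56° = 1.21×10⁻⁴ s⁻¹
Wind speed in SI: 103 knots = 53.0 m/s
Geostrophic balance rearranged: |∂P/∂n| = f ρ V_g
|∂P/∂n| = 1.21×10⁻⁴ × 0.831 × 53.0 = 5.32×10⁻³ Pa/m
Isobar spacing: Δn = ΔP/|∂P/∂n| = 400 Pa / 5.32×10⁻³ Pa/m = 75154 m ≈ 75.2 km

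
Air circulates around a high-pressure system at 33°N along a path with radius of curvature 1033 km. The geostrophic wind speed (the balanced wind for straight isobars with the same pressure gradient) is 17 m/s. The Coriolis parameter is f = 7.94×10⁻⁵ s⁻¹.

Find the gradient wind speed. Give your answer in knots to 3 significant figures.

Around a high, pressure-gradient force acts outward with centrifugal, so Coriolis balances both:
fV = (1/ρ)|∂P/∂n| + V²/R  →  V² − fR·V + fR·V_g = 0
With fR = 7.94×10⁻⁵ × 1033×10³ m = 82.0 m/s:
V = [fR − √((fR)² − 4 fR V_g)]/2 = [82.0 − √(82.0² − 4×82.0×17)]/2 = 24.1 m/s
Supergeostrophic (V > V_g = 17 m/s), as expected around a high.
Converting: 24.1 m/s × 1.944 = 46.8 knots

46.8 knots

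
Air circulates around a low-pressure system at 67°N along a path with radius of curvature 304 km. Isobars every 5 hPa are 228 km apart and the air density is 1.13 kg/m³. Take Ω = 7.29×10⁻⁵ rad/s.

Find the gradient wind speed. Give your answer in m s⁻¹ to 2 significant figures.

Coriolis parameter at 67°N:
f = 2Ω sin φ = 2 × 7.29×10⁻⁵ × sin 67° = 1.34×10⁻⁴ s⁻¹
Pressure gradient: |∂P/∂n| = 500 Pa / 228000 m = 2.19×10⁻³ Pa/m
Geostrophic speed: V_g = |∂P/∂n|/(fρ) = 2.19×10⁻³/(1.34×10⁻⁴ × 1.13) = 14.5 m/s
Around a low, centrifugal force acts outward with Coriolis, so pressure-gradient force balances both:
(1/ρ)|∂P/∂n| = fV + V²/R  →  V² + fR·V − fR·V_g = 0
With fR = 1.34×10⁻⁴ × 304×10³ m = 40.8 m/s:
V = [−fR + √((fR)² + 4 fR V_g)]/2 = [−40.8 + √(40.8² + 4×40.8×14.5)]/2 = 11.3 m/s
Subgeostrophic (V < V_g = 14.5 m/s), as expected around a low.

11 m s⁻¹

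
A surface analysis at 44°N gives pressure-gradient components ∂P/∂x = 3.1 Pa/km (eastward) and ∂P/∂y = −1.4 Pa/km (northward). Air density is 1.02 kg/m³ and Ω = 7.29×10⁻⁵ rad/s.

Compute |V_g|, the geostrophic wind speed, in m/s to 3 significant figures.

Coriolis parameter at 44°N:
f = 2Ω sin φ = 2 × 7.29×10⁻⁵ × sin 44° = 1.01×10⁻⁴ s⁻¹
Component geostrophic relations (x east, y north):
u_g = −(1/(fρ)) ∂P/∂y,  v_g = (1/(fρ)) ∂P/∂x
u_g = −(−1.4×10⁻³)/(1.01×10⁻⁴ × 1.02) = 13.6 m/s;  v_g = (3.1×10⁻³)/(1.01×10⁻⁴ × 1.02) = 30.0 m/s
|V_g| = √(u_g² + v_g²) = 32.9 m/s

32.9 m/s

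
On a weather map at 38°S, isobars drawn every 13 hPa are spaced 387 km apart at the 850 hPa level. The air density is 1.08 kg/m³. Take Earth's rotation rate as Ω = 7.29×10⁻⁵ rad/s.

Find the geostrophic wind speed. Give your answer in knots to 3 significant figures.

Coriolis parameter at 38°S:
f = 2Ω sin φ = 2 × 7.29×10⁻⁵ × sin 38° = 8.98×10⁻⁵ s⁻¹
Pressure gradient: |∂P/∂n| = 1300 Pa / 387000 m = 3.36×10⁻³ Pa/m
Geostrophic balance (pressure-gradient force = Coriolis force):
V_g = (1/(fρ)) |∂P/∂n| = 3.36×10⁻³ / (8.98×10⁻⁵ × 1.08) = 34.7 m/s
Converting: 34.7 m/s × 1.944 = 67.4 knots

67.4 knots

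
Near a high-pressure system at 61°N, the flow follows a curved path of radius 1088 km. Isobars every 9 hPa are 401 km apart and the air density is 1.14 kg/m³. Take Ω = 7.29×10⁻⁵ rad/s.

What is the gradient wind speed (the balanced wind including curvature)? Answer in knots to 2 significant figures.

Coriolis parameter at 61°N:
f = 2Ω sin φ = 2 × 7.29×10⁻⁵ × sin 61° = 1.28×10⁻⁴ s⁻¹
Pressure gradient: |∂P/∂n| = 900 Pa / 401000 m = 2.24×10⁻³ Pa/m
Geostrophic speed: V_g = |∂P/∂n|/(fρ) = 2.24×10⁻³/(1.28×10⁻⁴ × 1.14) = 15.4 m/s
Around a high, pressure-gradient force acts outward with centrifugal, so Coriolis balances both:
fV = (1/ρ)|∂P/∂n| + V²/R  →  V² − fR·V + fR·V_g = 0
With fR = 1.28×10⁻⁴ × 1088×10³ m = 139 m/s:
V = [fR − √((fR)² − 4 fR V_g)]/2 = [139 − √(139² − 4×139×15.4)]/2 = 17.7 m/s
Supergeostrophic (V > V_g = 15.4 m/s), as expected around a high.
Converting: 17.7 m/s × 1.944 = 34 knots

34 knots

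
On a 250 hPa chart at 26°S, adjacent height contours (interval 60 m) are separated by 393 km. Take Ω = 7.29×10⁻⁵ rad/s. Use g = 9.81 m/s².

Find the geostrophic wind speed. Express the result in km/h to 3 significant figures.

84.4 km/h

Coriolis parameter at 26°S:
f = 2Ω sin φ = 2 × 7.29×10⁻⁵ × sin 26° = 6.39×10⁻⁵ s⁻¹
Height gradient: |∂Z/∂n| = 60 m / 393000 m = 1.53×10⁻⁴
On a pressure surface, geostrophic balance gives V_g = (g/f)|∂Z/∂n|:
V_g = 9.81 × 1.53×10⁻⁴ / 6.39×10⁻⁵ = 23.4 m/s
Converting: 23.4 m/s × 3.6 = 84.4 km/h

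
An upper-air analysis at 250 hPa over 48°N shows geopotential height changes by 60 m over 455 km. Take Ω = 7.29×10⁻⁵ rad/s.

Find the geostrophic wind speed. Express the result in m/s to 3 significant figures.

11.9 m/s

Coriolis parameter at 48°N:
f = 2Ω sin φ = 2 × 7.29×10⁻⁵ × sin 48° = 1.08×10⁻⁴ s⁻¹
Height gradient: |∂Z/∂n| = 60 m / 455000 m = 1.32×10⁻⁴
On a pressure surface, geostrophic balance gives V_g = (g/f)|∂Z/∂n|:
V_g = 9.81 × 1.32×10⁻⁴ / 1.08×10⁻⁴ = 11.9 m/s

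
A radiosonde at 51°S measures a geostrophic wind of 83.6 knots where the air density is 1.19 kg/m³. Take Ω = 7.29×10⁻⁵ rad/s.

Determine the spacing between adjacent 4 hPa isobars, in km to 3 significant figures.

69.0 km

Coriolis parameter at 51°S:
f = 2Ω sin φ = 2 × 7.29×10⁻⁵ × sin 51° = 1.13×10⁻⁴ s⁻¹
Wind speed in SI: 83.6 knots = 43.0 m/s
Geostrophic balance rearranged: |∂P/∂n| = f ρ V_g
|∂P/∂n| = 1.13×10⁻⁴ × 1.19 × 43.0 = 5.80×10⁻³ Pa/m
Isobar spacing: Δn = ΔP/|∂P/∂n| = 400 Pa / 5.80×10⁻³ Pa/m = 68978 m ≈ 69.0 km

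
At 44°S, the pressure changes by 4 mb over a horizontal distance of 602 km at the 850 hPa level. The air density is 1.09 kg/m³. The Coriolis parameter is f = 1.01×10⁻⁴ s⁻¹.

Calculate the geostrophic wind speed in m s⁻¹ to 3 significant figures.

6.04 m s⁻¹

Pressure gradient: |∂P/∂n| = 400 Pa / 602000 m = 6.64×10⁻⁴ Pa/m
Geostrophic balance (pressure-gradient force = Coriolis force):
V_g = (1/(fρ)) |∂P/∂n| = 6.64×10⁻⁴ / (1.01×10⁻⁴ × 1.09) = 6.04 m/s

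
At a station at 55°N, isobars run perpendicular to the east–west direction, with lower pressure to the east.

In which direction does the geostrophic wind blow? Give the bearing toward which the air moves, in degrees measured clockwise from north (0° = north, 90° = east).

180°

The pressure-gradient force points toward the east (bearing 090°).
Geostrophic balance: in the Northern Hemisphere the Coriolis force deflects motion to the right, so the geostrophic wind blows 90° to the right of the pressure-gradient force (low pressure on the left).
Rotating 090° by 90° clockwise gives 180° — the wind blows toward the south.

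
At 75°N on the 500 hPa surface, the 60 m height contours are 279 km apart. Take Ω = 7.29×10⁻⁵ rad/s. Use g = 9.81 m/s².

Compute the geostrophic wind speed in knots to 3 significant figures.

Coriolis parameter at 75°N:
f = 2Ω sin φ = 2 × 7.29×10⁻⁵ × sin 75° = 1.41×10⁻⁴ s⁻¹
Height gradient: |∂Z/∂n| = 60 m / 279000 m = 2.15×10⁻⁴
On a pressure surface, geostrophic balance gives V_g = (g/f)|∂Z/∂n|:
V_g = 9.81 × 2.15×10⁻⁴ / 1.41×10⁻⁴ = 15.0 m/s
Converting: 15.0 m/s × 1.944 = 29.1 knots

29.1 knots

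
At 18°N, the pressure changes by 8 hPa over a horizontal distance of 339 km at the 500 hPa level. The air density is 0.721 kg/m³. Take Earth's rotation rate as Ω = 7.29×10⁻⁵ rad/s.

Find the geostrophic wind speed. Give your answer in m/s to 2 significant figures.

73 m/s

Coriolis parameter at 18°N:
f = 2Ω sin φ = 2 × 7.29×10⁻⁵ × sin 18° = 4.51×10⁻⁵ s⁻¹
Pressure gradient: |∂P/∂n| = 800 Pa / 339000 m = 2.36×10⁻³ Pa/m
Geostrophic balance (pressure-gradient force = Coriolis force):
V_g = (1/(fρ)) |∂P/∂n| = 2.36×10⁻³ / (4.51×10⁻⁵ × 0.721) = 72.6 m/s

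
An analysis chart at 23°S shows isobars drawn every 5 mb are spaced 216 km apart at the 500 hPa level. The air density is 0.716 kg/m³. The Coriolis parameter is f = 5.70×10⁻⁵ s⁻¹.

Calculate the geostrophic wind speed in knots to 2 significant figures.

110 knots

Pressure gradient: |∂P/∂n| = 500 Pa / 216000 m = 2.31×10⁻³ Pa/m
Geostrophic balance (pressure-gradient force = Coriolis force):
V_g = (1/(fρ)) |∂P/∂n| = 2.31×10⁻³ / (5.70×10⁻⁵ × 0.716) = 56.7 m/s
Converting: 56.7 m/s × 1.944 = 110 knots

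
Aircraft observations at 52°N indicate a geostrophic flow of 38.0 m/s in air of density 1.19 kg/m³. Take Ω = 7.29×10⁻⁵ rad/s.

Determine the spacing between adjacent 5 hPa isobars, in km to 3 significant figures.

96.2 km

Coriolis parameter at 52°N:
f = 2Ω sin φ = 2 × 7.29×10⁻⁵ × sin 52° = 1.15×10⁻⁴ s⁻¹
Geostrophic balance rearranged: |∂P/∂n| = f ρ V_g
|∂P/∂n| = 1.15×10⁻⁴ × 1.19 × 38.0 = 5.20×10⁻³ Pa/m
Isobar spacing: Δn = ΔP/|∂P/∂n| = 500 Pa / 5.20×10⁻³ Pa/m = 96239 m ≈ 96.2 km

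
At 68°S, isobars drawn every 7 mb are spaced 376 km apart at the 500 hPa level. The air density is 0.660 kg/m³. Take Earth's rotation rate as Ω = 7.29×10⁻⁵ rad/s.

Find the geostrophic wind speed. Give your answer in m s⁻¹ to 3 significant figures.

Coriolis parameter at 68°S:
f = 2Ω sin φ = 2 × 7.29×10⁻⁵ × sin 68° = 1.35×10⁻⁴ s⁻¹
Pressure gradient: |∂P/∂n| = 700 Pa / 376000 m = 1.86×10⁻³ Pa/m
Geostrophic balance (pressure-gradient force = Coriolis force):
V_g = (1/(fρ)) |∂P/∂n| = 1.86×10⁻³ / (1.35×10⁻⁴ × 0.660) = 20.9 m/s

20.9 m s⁻¹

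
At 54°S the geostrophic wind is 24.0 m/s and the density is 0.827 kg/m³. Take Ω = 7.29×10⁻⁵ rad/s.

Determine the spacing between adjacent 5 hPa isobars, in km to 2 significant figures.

Coriolis parameter at 54°S:
f = 2Ω sin φ = 2 × 7.29×10⁻⁵ × sin 54° = 1.18×10⁻⁴ s⁻¹
Geostrophic balance rearranged: |∂P/∂n| = f ρ V_g
|∂P/∂n| = 1.18×10⁻⁴ × 0.827 × 24.0 = 2.34×10⁻³ Pa/m
Isobar spacing: Δn = ΔP/|∂P/∂n| = 500 Pa / 2.34×10⁻³ Pa/m = 213569 m ≈ 210 km

210 km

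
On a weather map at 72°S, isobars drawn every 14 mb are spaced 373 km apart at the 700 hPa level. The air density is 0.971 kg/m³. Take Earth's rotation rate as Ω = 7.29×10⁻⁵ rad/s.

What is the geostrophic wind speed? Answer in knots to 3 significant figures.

Coriolis parameter at 72°S:
f = 2Ω sin φ = 2 × 7.29×10⁻⁵ × sin 72° = 1.39×10⁻⁴ s⁻¹
Pressure gradient: |∂P/∂n| = 1400 Pa / 373000 m = 3.75×10⁻³ Pa/m
Geostrophic balance (pressure-gradient force = Coriolis force):
V_g = (1/(fρ)) |∂P/∂n| = 3.75×10⁻³ / (1.39×10⁻⁴ × 0.971) = 27.9 m/s
Converting: 27.9 m/s × 1.944 = 54.2 knots

54.2 knots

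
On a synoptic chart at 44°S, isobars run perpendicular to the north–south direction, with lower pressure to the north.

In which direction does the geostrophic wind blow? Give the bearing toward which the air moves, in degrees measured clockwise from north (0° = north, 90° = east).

The pressure-gradient force points toward the north (bearing 000°).
Geostrophic balance: in the Southern Hemisphere the Coriolis force deflects motion to the left, so the geostrophic wind blows 90° to the left of the pressure-gradient force (low pressure on the right).
Rotating 000° by 90° counterclockwise gives 270° — the wind blows toward the west.

270°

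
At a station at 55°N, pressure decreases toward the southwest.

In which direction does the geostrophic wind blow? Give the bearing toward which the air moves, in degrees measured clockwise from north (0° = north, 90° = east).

315°

The pressure-gradient force points toward the southwest (bearing 225°).
Geostrophic balance: in the Northern Hemisphere the Coriolis force deflects motion to the right, so the geostrophic wind blows 90° to the right of the pressure-gradient force (low pressure on the left).
Rotating 225° by 90° clockwise gives 315° — the wind blows toward the northwest.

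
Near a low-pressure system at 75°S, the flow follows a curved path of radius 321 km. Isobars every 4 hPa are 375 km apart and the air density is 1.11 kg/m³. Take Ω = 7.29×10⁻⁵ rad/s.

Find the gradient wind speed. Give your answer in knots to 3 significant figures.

11.7 knots

Coriolis parameter at 75°S:
f = 2Ω sin φ = 2 × 7.29×10⁻⁵ × sin 75° = 1.41×10⁻⁴ s⁻¹
Pressure gradient: |∂P/∂n| = 400 Pa / 375000 m = 1.07×10⁻³ Pa/m
Geostrophic speed: V_g = |∂P/∂n|/(fρ) = 1.07×10⁻³/(1.41×10⁻⁴ × 1.11) = 6.82 m/s
Around a low, centrifugal force acts outward with Coriolis, so pressure-gradient force balances both:
(1/ρ)|∂P/∂n| = fV + V²/R  →  V² + fR·V − fR·V_g = 0
With fR = 1.41×10⁻⁴ × 321×10³ m = 45.2 m/s:
V = [−fR + √((fR)² + 4 fR V_g)]/2 = [−45.2 + √(45.2² + 4×45.2×6.82)]/2 = 6.02 m/s
Subgeostrophic (V < V_g = 6.82 m/s), as expected around a low.
Converting: 6.02 m/s × 1.944 = 11.7 knots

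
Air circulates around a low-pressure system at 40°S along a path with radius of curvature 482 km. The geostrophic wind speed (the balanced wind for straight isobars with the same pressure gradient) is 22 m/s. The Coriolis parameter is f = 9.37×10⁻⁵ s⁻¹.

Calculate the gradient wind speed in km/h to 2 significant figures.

Around a low, centrifugal force acts outward with Coriolis, so pressure-gradient force balances both:
(1/ρ)|∂P/∂n| = fV + V²/R  →  V² + fR·V − fR·V_g = 0
With fR = 9.37×10⁻⁵ × 482×10³ m = 45.2 m/s:
V = [−fR + √((fR)² + 4 fR V_g)]/2 = [−45.2 + √(45.2² + 4×45.2×22)]/2 = 16.2 m/s
Subgeostrophic (V < V_g = 22 m/s), as expected around a low.
Converting: 16.2 m/s × 3.6 = 58 km/h

58 km/h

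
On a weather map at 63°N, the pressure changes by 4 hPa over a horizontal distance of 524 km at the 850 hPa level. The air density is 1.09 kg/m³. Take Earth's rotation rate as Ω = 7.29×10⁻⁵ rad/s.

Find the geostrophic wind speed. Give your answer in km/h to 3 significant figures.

Coriolis parameter at 63°N:
f = 2Ω sin φ = 2 × 7.29×10⁻⁵ × sin 63° = 1.30×10⁻⁴ s⁻¹
Pressure gradient: |∂P/∂n| = 400 Pa / 524000 m = 7.63×10⁻⁴ Pa/m
Geostrophic balance (pressure-gradient force = Coriolis force):
V_g = (1/(fρ)) |∂P/∂n| = 7.63×10⁻⁴ / (1.30×10⁻⁴ × 1.09) = 5.39 m/s
Converting: 5.39 m/s × 3.6 = 19.4 km/h

19.4 km/h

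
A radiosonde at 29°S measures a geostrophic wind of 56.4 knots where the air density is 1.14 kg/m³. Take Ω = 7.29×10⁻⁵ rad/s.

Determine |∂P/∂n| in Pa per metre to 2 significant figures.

Coriolis parameter at 29°S:
f = 2Ω sin φ = 2 × 7.29×10⁻⁵ × sin 29° = 7.07×10⁻⁵ s⁻¹
Wind speed in SI: 56.4 knots = 29.0 m/s
Geostrophic balance rearranged: |∂P/∂n| = f ρ V_g
|∂P/∂n| = 7.07×10⁻⁵ × 1.14 × 29.0 = 2.34×10⁻³ Pa/m

2.3×10⁻³ Pa/m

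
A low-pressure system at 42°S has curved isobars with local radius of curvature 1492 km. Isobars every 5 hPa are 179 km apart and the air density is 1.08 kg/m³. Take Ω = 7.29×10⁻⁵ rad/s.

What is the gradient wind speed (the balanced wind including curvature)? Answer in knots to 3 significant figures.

Coriolis parameter at 42°S:
f = 2Ω sin φ = 2 × 7.29×10⁻⁵ × sin 42° = 9.76×10⁻⁵ s⁻¹
Pressure gradient: |∂P/∂n| = 500 Pa / 179000 m = 2.79×10⁻³ Pa/m
Geostrophic speed: V_g = |∂P/∂n|/(fρ) = 2.79×10⁻³/(9.76×10⁻⁵ × 1.08) = 26.5 m/s
Around a low, centrifugal force acts outward with Coriolis, so pressure-gradient force balances both:
(1/ρ)|∂P/∂n| = fV + V²/R  →  V² + fR·V − fR·V_g = 0
With fR = 9.76×10⁻⁵ × 1492×10³ m = 146 m/s:
V = [−fR + √((fR)² + 4 fR V_g)]/2 = [−146 + √(146² + 4×146×26.5)]/2 = 22.9 m/s
Subgeostrophic (V < V_g = 26.5 m/s), as expected around a low.
Converting: 22.9 m/s × 1.944 = 44.5 knots

44.5 knots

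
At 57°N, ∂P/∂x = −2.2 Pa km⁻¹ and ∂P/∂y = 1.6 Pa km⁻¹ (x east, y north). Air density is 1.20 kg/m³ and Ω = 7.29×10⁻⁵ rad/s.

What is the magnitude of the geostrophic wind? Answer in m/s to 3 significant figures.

Coriolis parameter at 57°N:
f = 2Ω sin φ = 2 × 7.29×10⁻⁵ × sin 57° = 1.22×10⁻⁴ s⁻¹
Component geostrophic relations (x east, y north):
u_g = −(1/(fρ)) ∂P/∂y,  v_g = (1/(fρ)) ∂P/∂x
u_g = −(1.6×10⁻³)/(1.22×10⁻⁴ × 1.20) = −10.9 m/s;  v_g = (−2.2×10⁻³)/(1.22×10⁻⁴ × 1.20) = −15.0 m/s
|V_g| = √(u_g² + v_g²) = 18.5 m/s

18.5 m/s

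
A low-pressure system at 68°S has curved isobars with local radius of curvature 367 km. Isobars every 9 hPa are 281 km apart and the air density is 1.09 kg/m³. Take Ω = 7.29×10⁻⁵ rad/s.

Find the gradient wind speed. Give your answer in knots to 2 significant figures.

32 knots

Coriolis parameter at 68°S:
f = 2Ω sin φ = 2 × 7.29×10⁻⁵ × sin 68° = 1.35×10⁻⁴ s⁻¹
Pressure gradient: |∂P/∂n| = 900 Pa / 281000 m = 3.20×10⁻³ Pa/m
Geostrophic speed: V_g = |∂P/∂n|/(fρ) = 3.20×10⁻³/(1.35×10⁻⁴ × 1.09) = 21.7 m/s
Around a low, centrifugal force acts outward with Coriolis, so pressure-gradient force balances both:
(1/ρ)|∂P/∂n| = fV + V²/R  →  V² + fR·V − fR·V_g = 0
With fR = 1.35×10⁻⁴ × 367×10³ m = 49.6 m/s:
V = [−fR + √((fR)² + 4 fR V_g)]/2 = [−49.6 + √(49.6² + 4×49.6×21.7)]/2 = 16.3 m/s
Subgeostrophic (V < V_g = 21.7 m/s), as expected around a low.
Converting: 16.3 m/s × 1.944 = 32 knots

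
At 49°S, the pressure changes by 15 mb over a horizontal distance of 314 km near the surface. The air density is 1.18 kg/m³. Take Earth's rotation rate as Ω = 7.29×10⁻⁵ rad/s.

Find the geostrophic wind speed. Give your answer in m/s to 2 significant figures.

37 m/s

Coriolis parameter at 49°S:
f = 2Ω sin φ = 2 × 7.29×10⁻⁵ × sin 49° = 1.10×10⁻⁴ s⁻¹
Pressure gradient: |∂P/∂n| = 1500 Pa / 314000 m = 4.78×10⁻³ Pa/m
Geostrophic balance (pressure-gradient force = Coriolis force):
V_g = (1/(fρ)) |∂P/∂n| = 4.78×10⁻³ / (1.10×10⁻⁴ × 1.18) = 36.8 m/s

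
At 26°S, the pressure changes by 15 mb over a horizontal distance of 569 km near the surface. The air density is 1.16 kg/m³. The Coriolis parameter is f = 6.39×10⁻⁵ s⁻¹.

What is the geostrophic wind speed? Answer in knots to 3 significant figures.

Pressure gradient: |∂P/∂n| = 1500 Pa / 569000 m = 2.64×10⁻³ Pa/m
Geostrophic balance (pressure-gradient force = Coriolis force):
V_g = (1/(fρ)) |∂P/∂n| = 2.64×10⁻³ / (6.39×10⁻⁵ × 1.16) = 35.6 m/s
Converting: 35.6 m/s × 1.944 = 69.1 knots

69.1 knots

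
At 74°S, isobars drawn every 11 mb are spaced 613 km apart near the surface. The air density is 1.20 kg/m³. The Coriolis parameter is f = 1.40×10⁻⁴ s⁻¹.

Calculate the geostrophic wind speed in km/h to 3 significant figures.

Pressure gradient: |∂P/∂n| = 1100 Pa / 613000 m = 1.79×10⁻³ Pa/m
Geostrophic balance (pressure-gradient force = Coriolis force):
V_g = (1/(fρ)) |∂P/∂n| = 1.79×10⁻³ / (1.40×10⁻⁴ × 1.20) = 10.7 m/s
Converting: 10.7 m/s × 3.6 = 38.5 km/h

38.5 km/h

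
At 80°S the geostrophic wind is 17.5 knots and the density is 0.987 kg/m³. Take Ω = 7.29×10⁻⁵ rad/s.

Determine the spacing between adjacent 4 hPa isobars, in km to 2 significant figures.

Coriolis parameter at 80°S:
f = 2Ω sin φ = 2 × 7.29×10⁻⁵ × sin 80° = 1.44×10⁻⁴ s⁻¹
Wind speed in SI: 17.5 knots = 9.00 m/s
Geostrophic balance rearranged: |∂P/∂n| = f ρ V_g
|∂P/∂n| = 1.44×10⁻⁴ × 0.987 × 9.00 = 1.28×10⁻³ Pa/m
Isobar spacing: Δn = ΔP/|∂P/∂n| = 400 Pa / 1.28×10⁻³ Pa/m = 313515 m ≈ 310 km

310 km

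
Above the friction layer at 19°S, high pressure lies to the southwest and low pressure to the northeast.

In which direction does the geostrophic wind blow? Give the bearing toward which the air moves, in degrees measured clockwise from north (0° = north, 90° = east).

315°

The pressure-gradient force points toward the northeast (bearing 045°).
Geostrophic balance: in the Southern Hemisphere the Coriolis force deflects motion to the left, so the geostrophic wind blows 90° to the left of the pressure-gradient force (low pressure on the right).
Rotating 045° by 90° counterclockwise gives 315° — the wind blows toward the northwest.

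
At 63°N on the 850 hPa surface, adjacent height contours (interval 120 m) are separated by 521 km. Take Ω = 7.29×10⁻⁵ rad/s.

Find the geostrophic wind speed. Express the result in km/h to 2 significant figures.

63 km/h

Coriolis parameter at 63°N:
f = 2Ω sin φ = 2 × 7.29×10⁻⁵ × sin 63° = 1.30×10⁻⁴ s⁻¹
Height gradient: |∂Z/∂n| = 120 m / 521000 m = 2.30×10⁻⁴
On a pressure surface, geostrophic balance gives V_g = (g/f)|∂Z/∂n|:
V_g = 9.81 × 2.30×10⁻⁴ / 1.30×10⁻⁴ = 17.4 m/s
Converting: 17.4 m/s × 3.6 = 63 km/h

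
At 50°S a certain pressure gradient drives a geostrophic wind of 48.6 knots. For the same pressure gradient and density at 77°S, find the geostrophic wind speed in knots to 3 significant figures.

With the same pressure gradient and density, V_g ∝ 1/f ∝ 1/sin φ.
V₂ = V₁ · sin φ₁ / sin φ₂ = 48.6 × sin 50° / sin 77°
V₂ = 48.6 × 0.7660/0.9744 = 38.2 knots

38.2 knots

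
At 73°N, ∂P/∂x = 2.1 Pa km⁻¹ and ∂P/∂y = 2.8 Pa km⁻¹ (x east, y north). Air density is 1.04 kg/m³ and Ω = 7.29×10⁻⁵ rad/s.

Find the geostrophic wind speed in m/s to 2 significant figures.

Coriolis parameter at 73°N:
f = 2Ω sin φ = 2 × 7.29×10⁻⁵ × sin 73° = 1.39×10⁻⁴ s⁻¹
Component geostrophic relations (x east, y north):
u_g = −(1/(fρ)) ∂P/∂y,  v_g = (1/(fρ)) ∂P/∂x
u_g = −(2.8×10⁻³)/(1.39×10⁻⁴ × 1.04) = −19.3 m/s;  v_g = (2.1×10⁻³)/(1.39×10⁻⁴ × 1.04) = 14.5 m/s
|V_g| = √(u_g² + v_g²) = 24.1 m/s

24 m/s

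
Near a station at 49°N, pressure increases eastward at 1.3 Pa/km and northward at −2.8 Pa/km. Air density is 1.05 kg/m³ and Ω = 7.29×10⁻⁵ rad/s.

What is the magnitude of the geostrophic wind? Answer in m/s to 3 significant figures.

Coriolis parameter at 49°N:
f = 2Ω sin φ = 2 × 7.29×10⁻⁵ × sin 49° = 1.10×10⁻⁴ s⁻¹
Component geostrophic relations (x east, y north):
u_g = −(1/(fρ)) ∂P/∂y,  v_g = (1/(fρ)) ∂P/∂x
u_g = −(−2.8×10⁻³)/(1.10×10⁻⁴ × 1.05) = 24.2 m/s;  v_g = (1.3×10⁻³)/(1.10×10⁻⁴ × 1.05) = 11.3 m/s
|V_g| = √(u_g² + v_g²) = 26.7 m/s

26.7 m/s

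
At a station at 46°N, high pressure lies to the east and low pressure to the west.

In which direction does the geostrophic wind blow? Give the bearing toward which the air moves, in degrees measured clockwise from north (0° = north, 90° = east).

000°

The pressure-gradient force points toward the west (bearing 270°).
Geostrophic balance: in the Northern Hemisphere the Coriolis force deflects motion to the right, so the geostrophic wind blows 90° to the right of the pressure-gradient force (low pressure on the left).
Rotating 270° by 90° clockwise gives 000° — the wind blows toward the north.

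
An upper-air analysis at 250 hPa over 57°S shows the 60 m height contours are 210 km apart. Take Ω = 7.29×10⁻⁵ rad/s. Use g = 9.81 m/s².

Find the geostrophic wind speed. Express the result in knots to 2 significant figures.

45 knots

Coriolis parameter at 57°S:
f = 2Ω sin φ = 2 × 7.29×10⁻⁵ × sin 57° = 1.22×10⁻⁴ s⁻¹
Height gradient: |∂Z/∂n| = 60 m / 210000 m = 2.86×10⁻⁴
On a pressure surface, geostrophic balance gives V_g = (g/f)|∂Z/∂n|:
V_g = 9.81 × 2.86×10⁻⁴ / 1.22×10⁻⁴ = 22.9 m/s
Converting: 22.9 m/s × 1.944 = 45 knots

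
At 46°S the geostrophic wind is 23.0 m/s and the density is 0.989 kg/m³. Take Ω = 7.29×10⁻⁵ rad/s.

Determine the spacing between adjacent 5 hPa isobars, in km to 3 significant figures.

Coriolis parameter at 46°S:
f = 2Ω sin φ = 2 × 7.29×10⁻⁵ × sin 46° = 1.05×10⁻⁴ s⁻¹
Geostrophic balance rearranged: |∂P/∂n| = f ρ V_g
|∂P/∂n| = 1.05×10⁻⁴ × 0.989 × 23.0 = 2.39×10⁻³ Pa/m
Isobar spacing: Δn = ΔP/|∂P/∂n| = 500 Pa / 2.39×10⁻³ Pa/m = 209582 m ≈ 210 km

210 km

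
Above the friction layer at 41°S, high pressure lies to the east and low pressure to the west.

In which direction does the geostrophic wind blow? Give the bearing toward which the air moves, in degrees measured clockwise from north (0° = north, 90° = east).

The pressure-gradient force points toward the west (bearing 270°).
Geostrophic balance: in the Southern Hemisphere the Coriolis force deflects motion to the left, so the geostrophic wind blows 90° to the left of the pressure-gradient force (low pressure on the right).
Rotating 270° by 90° counterclockwise gives 180° — the wind blows toward the south.

180°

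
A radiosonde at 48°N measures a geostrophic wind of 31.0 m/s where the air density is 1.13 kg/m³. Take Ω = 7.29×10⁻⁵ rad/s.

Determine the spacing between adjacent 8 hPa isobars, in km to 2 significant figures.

Coriolis parameter at 48°N:
f = 2Ω sin φ = 2 × 7.29×10⁻⁵ × sin 48° = 1.08×10⁻⁴ s⁻¹
Geostrophic balance rearranged: |∂P/∂n| = f ρ V_g
|∂P/∂n| = 1.08×10⁻⁴ × 1.13 × 31.0 = 3.80×10⁻³ Pa/m
Isobar spacing: Δn = ΔP/|∂P/∂n| = 800 Pa / 3.80×10⁻³ Pa/m = 210775 m ≈ 210 km

210 km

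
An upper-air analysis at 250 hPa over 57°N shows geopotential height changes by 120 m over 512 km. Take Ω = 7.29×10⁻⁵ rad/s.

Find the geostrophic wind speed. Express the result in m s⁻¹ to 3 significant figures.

18.8 m s⁻¹

Coriolis parameter at 57°N:
f = 2Ω sin φ = 2 × 7.29×10⁻⁵ × sin 57° = 1.22×10⁻⁴ s⁻¹
Height gradient: |∂Z/∂n| = 120 m / 512000 m = 2.34×10⁻⁴
On a pressure surface, geostrophic balance gives V_g = (g/f)|∂Z/∂n|:
V_g = 9.81 × 2.34×10⁻⁴ / 1.22×10⁻⁴ = 18.8 m/s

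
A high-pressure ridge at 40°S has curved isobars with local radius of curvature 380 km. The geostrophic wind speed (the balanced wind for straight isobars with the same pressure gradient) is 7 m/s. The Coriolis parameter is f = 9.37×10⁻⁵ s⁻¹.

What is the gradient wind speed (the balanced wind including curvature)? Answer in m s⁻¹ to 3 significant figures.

Around a high, pressure-gradient force acts outward with centrifugal, so Coriolis balances both:
fV = (1/ρ)|∂P/∂n| + V²/R  →  V² − fR·V + fR·V_g = 0
With fR = 9.37×10⁻⁵ × 380×10³ m = 35.6 m/s:
V = [fR − √((fR)² − 4 fR V_g)]/2 = [35.6 − √(35.6² − 4×35.6×7)]/2 = 9.57 m/s
Supergeostrophic (V > V_g = 7 m/s), as expected around a high.

9.57 m s⁻¹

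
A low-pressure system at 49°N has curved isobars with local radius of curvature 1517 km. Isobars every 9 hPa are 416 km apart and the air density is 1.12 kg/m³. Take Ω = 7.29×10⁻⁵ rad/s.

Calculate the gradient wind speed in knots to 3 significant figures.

Coriolis parameter at 49°N:
f = 2Ω sin φ = 2 × 7.29×10⁻⁵ × sin 49° = 1.10×10⁻⁴ s⁻¹
Pressure gradient: |∂P/∂n| = 900 Pa / 416000 m = 2.16×10⁻³ Pa/m
Geostrophic speed: V_g = |∂P/∂n|/(fρ) = 2.16×10⁻³/(1.10×10⁻⁴ × 1.12) = 17.6 m/s
Around a low, centrifugal force acts outward with Coriolis, so pressure-gradient force balances both:
(1/ρ)|∂P/∂n| = fV + V²/R  →  V² + fR·V − fR·V_g = 0
With fR = 1.10×10⁻⁴ × 1517×10³ m = 167 m/s:
V = [−fR + √((fR)² + 4 fR V_g)]/2 = [−167 + √(167² + 4×167×17.6)]/2 = 16 m/s
Subgeostrophic (V < V_g = 17.6 m/s), as expected around a low.
Converting: 16 m/s × 1.944 = 31.1 knots

31.1 knots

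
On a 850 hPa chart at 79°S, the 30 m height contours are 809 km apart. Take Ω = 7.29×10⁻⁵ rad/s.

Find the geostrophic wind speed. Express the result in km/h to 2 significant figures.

Coriolis parameter at 79°S:
f = 2Ω sin φ = 2 × 7.29×10⁻⁵ × sin 79° = 1.43×10⁻⁴ s⁻¹
Height gradient: |∂Z/∂n| = 30 m / 809000 m = 3.71×10⁻⁵
On a pressure surface, geostrophic balance gives V_g = (g/f)|∂Z/∂n|:
V_g = 9.81 × 3.71×10⁻⁵ / 1.43×10⁻⁴ = 2.54 m/s
Converting: 2.54 m/s × 3.6 = 9.2 km/h

9.2 km/h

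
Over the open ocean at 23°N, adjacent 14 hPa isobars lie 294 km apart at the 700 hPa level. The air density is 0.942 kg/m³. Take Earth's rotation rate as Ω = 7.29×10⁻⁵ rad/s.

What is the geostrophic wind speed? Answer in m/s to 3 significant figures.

88.7 m/s

Coriolis parameter at 23°N:
f = 2Ω sin φ = 2 × 7.29×10⁻⁵ × sin 23° = 5.70×10⁻⁵ s⁻¹
Pressure gradient: |∂P/∂n| = 1400 Pa / 294000 m = 4.76×10⁻³ Pa/m
Geostrophic balance (pressure-gradient force = Coriolis force):
V_g = (1/(fρ)) |∂P/∂n| = 4.76×10⁻³ / (5.70×10⁻⁵ × 0.942) = 88.7 m/s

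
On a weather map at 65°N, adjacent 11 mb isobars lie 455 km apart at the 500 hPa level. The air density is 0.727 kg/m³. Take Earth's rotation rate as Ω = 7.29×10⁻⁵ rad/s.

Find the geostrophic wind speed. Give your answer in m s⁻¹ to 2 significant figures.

Coriolis parameter at 65°N:
f = 2Ω sin φ = 2 × 7.29×10⁻⁵ × sin 65° = 1.32×10⁻⁴ s⁻¹
Pressure gradient: |∂P/∂n| = 1100 Pa / 455000 m = 2.42×10⁻³ Pa/m
Geostrophic balance (pressure-gradient force = Coriolis force):
V_g = (1/(fρ)) |∂P/∂n| = 2.42×10⁻³ / (1.32×10⁻⁴ × 0.727) = 25.2 m/s

25 m s⁻¹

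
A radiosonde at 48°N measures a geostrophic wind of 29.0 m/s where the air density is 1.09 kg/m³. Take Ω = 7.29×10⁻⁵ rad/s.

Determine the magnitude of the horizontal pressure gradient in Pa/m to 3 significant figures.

3.42×10⁻³ Pa/m

Coriolis parameter at 48°N:
f = 2Ω sin φ = 2 × 7.29×10⁻⁵ × sin 48° = 1.08×10⁻⁴ s⁻¹
Geostrophic balance rearranged: |∂P/∂n| = f ρ V_g
|∂P/∂n| = 1.08×10⁻⁴ × 1.09 × 29.0 = 3.42×10⁻³ Pa/m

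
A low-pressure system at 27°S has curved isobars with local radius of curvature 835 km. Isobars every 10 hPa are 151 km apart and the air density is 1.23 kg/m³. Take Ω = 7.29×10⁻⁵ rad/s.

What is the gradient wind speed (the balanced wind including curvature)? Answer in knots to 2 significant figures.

Coriolis parameter at 27°S:
f = 2Ω sin φ = 2 × 7.29×10⁻⁵ × sin 27° = 6.62×10⁻⁵ s⁻¹
Pressure gradient: |∂P/∂n| = 1000 Pa / 151000 m = 6.62×10⁻³ Pa/m
Geostrophic speed: V_g = |∂P/∂n|/(fρ) = 6.62×10⁻³/(6.62×10⁻⁵ × 1.23) = 81.3 m/s
Around a low, centrifugal force acts outward with Coriolis, so pressure-gradient force balances both:
(1/ρ)|∂P/∂n| = fV + V²/R  →  V² + fR·V − fR·V_g = 0
With fR = 6.62×10⁻⁵ × 835×10³ m = 55.3 m/s:
V = [−fR + √((fR)² + 4 fR V_g)]/2 = [−55.3 + √(55.3² + 4×55.3×81.3)]/2 = 44.9 m/s
Subgeostrophic (V < V_g = 81.3 m/s), as expected around a low.
Converting: 44.9 m/s × 1.944 = 87 knots

87 knots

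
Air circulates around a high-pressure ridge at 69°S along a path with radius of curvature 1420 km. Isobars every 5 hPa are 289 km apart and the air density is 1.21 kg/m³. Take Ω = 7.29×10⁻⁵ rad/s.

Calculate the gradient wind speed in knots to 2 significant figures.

22 knots

Coriolis parameter at 69°S:
f = 2Ω sin φ = 2 × 7.29×10⁻⁵ × sin 69° = 1.36×10⁻⁴ s⁻¹
Pressure gradient: |∂P/∂n| = 500 Pa / 289000 m = 1.73×10⁻³ Pa/m
Geostrophic speed: V_g = |∂P/∂n|/(fρ) = 1.73×10⁻³/(1.36×10⁻⁴ × 1.21) = 10.5 m/s
Around a high, pressure-gradient force acts outward with centrifugal, so Coriolis balances both:
fV = (1/ρ)|∂P/∂n| + V²/R  →  V² − fR·V + fR·V_g = 0
With fR = 1.36×10⁻⁴ × 1420×10³ m = 193 m/s:
V = [fR − √((fR)² − 4 fR V_g)]/2 = [193 − √(193² − 4×193×10.5)]/2 = 11.1 m/s
Supergeostrophic (V > V_g = 10.5 m/s), as expected around a high.
Converting: 11.1 m/s × 1.944 = 22 knots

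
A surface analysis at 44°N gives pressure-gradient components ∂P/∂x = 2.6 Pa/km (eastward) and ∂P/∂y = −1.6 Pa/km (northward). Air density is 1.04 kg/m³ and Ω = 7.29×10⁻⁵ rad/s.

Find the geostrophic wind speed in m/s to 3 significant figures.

29.0 m/s

Coriolis parameter at 44°N:
f = 2Ω sin φ = 2 × 7.29×10⁻⁵ × sin 44° = 1.01×10⁻⁴ s⁻¹
Component geostrophic relations (x east, y north):
u_g = −(1/(fρ)) ∂P/∂y,  v_g = (1/(fρ)) ∂P/∂x
u_g = −(−1.6×10⁻³)/(1.01×10⁻⁴ × 1.04) = 15.2 m/s;  v_g = (2.6×10⁻³)/(1.01×10⁻⁴ × 1.04) = 24.7 m/s
|V_g| = √(u_g² + v_g²) = 29.0 m/s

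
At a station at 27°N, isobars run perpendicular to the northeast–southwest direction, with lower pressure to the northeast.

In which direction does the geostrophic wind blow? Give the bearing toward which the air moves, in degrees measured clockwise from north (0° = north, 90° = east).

The pressure-gradient force points toward the northeast (bearing 045°).
Geostrophic balance: in the Northern Hemisphere the Coriolis force deflects motion to the right, so the geostrophic wind blows 90° to the right of the pressure-gradient force (low pressure on the left).
Rotating 045° by 90° clockwise gives 135° — the wind blows toward the southeast.

135°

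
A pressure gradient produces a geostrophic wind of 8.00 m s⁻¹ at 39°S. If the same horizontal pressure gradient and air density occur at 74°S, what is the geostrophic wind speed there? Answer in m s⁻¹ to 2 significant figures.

5.2 m s⁻¹

With the same pressure gradient and density, V_g ∝ 1/f ∝ 1/sin φ.
V₂ = V₁ · sin φ₁ / sin φ₂ = 8.00 × sin 39° / sin 74°
V₂ = 8.00 × 0.6293/0.9613 = 5.2 m s⁻¹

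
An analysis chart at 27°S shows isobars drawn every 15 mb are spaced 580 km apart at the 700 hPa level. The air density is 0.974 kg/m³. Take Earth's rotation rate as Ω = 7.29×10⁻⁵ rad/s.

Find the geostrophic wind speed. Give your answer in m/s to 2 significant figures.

Coriolis parameter at 27°S:
f = 2Ω sin φ = 2 × 7.29×10⁻⁵ × sin 27° = 6.62×10⁻⁵ s⁻¹
Pressure gradient: |∂P/∂n| = 1500 Pa / 580000 m = 2.59×10⁻³ Pa/m
Geostrophic balance (pressure-gradient force = Coriolis force):
V_g = (1/(fρ)) |∂P/∂n| = 2.59×10⁻³ / (6.62×10⁻⁵ × 0.974) = 40.1 m/s

40 m/s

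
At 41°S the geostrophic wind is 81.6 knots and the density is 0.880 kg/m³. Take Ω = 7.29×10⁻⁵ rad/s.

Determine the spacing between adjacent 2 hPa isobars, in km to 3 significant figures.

Coriolis parameter at 41°S:
f = 2Ω sin φ = 2 × 7.29×10⁻⁵ × sin 41° = 9.57×10⁻⁵ s⁻¹
Wind speed in SI: 81.6 knots = 42.0 m/s
Geostrophic balance rearranged: |∂P/∂n| = f ρ V_g
|∂P/∂n| = 9.57×10⁻⁵ × 0.880 × 42.0 = 3.53×10⁻³ Pa/m
Isobar spacing: Δn = ΔP/|∂P/∂n| = 200 Pa / 3.53×10⁻³ Pa/m = 56600 m ≈ 56.6 km

56.6 km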